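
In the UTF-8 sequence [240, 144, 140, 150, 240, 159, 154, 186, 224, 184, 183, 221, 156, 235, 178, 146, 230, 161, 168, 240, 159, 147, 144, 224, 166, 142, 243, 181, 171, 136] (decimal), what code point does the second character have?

U+1F6BA

Offset 0: leading byte 0xF0 = 11110000 → 4-byte char #1 = F0 90 8C 96.
Offset 4: leading byte 0xF0 = 11110000 → 4-byte char #2 = F0 9F 9A BA.
Leading byte 0xF0 = 11110000 matches 11110xxx → 4-byte sequence.
Byte 1: 0xF0 = 11110000, payload 000 (3 bits).
Byte 2: 0x9F = 10011111 (10xxxxxx ✓), payload 011111.
Byte 3: 0x9A = 10011010 (10xxxxxx ✓), payload 011010.
Byte 4: 0xBA = 10111010 (10xxxxxx ✓), payload 111010.
Concatenate: 000011111011010111010 = 0x1F6BA (21 bits → U+1F6BA).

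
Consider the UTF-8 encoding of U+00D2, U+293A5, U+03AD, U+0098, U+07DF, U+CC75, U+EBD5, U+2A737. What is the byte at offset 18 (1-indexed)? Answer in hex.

0x95

1-indexed offset 18 is 0-indexed offset 17.
U+00D2 → 2-byte form C3 92 at offsets 0–1.
U+293A5 → 4-byte form F0 A9 8E A5 at offsets 2–5.
U+03AD → 2-byte form CE AD at offsets 6–7.
U+0098 → 2-byte form C2 98 at offsets 8–9.
U+07DF → 2-byte form DF 9F at offsets 10–11.
U+CC75 → 3-byte form EC B1 B5 at offsets 12–14.
U+EBD5 → 3-byte form EE AF 95 at offsets 15–17.
Offset 17 falls in char 7's range; it's byte 3 of EE AF 95 = 0x95.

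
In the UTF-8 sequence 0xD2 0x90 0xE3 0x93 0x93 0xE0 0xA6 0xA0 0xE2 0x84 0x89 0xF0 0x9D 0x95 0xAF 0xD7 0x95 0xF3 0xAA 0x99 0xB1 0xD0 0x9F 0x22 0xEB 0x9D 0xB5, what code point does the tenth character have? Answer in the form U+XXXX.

U+B775

Offset 0: leading byte 0xD2 = 11010010 → 2-byte char #1 = D2 90.
Offset 2: leading byte 0xE3 = 11100011 → 3-byte char #2 = E3 93 93.
Offset 5: leading byte 0xE0 = 11100000 → 3-byte char #3 = E0 A6 A0.
Offset 8: leading byte 0xE2 = 11100010 → 3-byte char #4 = E2 84 89.
Offset 11: leading byte 0xF0 = 11110000 → 4-byte char #5 = F0 9D 95 AF.
Offset 15: leading byte 0xD7 = 11010111 → 2-byte char #6 = D7 95.
Offset 17: leading byte 0xF3 = 11110011 → 4-byte char #7 = F3 AA 99 B1.
Offset 21: leading byte 0xD0 = 11010000 → 2-byte char #8 = D0 9F.
Offset 23: leading byte 0x22 = 00100010 → 1-byte char #9 = 22.
Offset 24: leading byte 0xEB = 11101011 → 3-byte char #10 = EB 9D B5.
Leading byte 0xEB = 11101011 matches 1110xxxx → 3-byte sequence.
Byte 1: 0xEB = 11101011, payload 1011 (4 bits).
Byte 2: 0x9D = 10011101 (10xxxxxx ✓), payload 011101.
Byte 3: 0xB5 = 10110101 (10xxxxxx ✓), payload 110101.
Concatenate: 1011011101110101 = 0xB775 (16 bits → U+B775).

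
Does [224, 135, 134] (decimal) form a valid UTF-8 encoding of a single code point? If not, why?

invalid (overlong encoding)

Leading byte 0xE0 = 11100000 → 3-byte form.
Continuation bytes all match 10xxxxxx. Payload decodes to 0x1C6.
But 0x1C6 < 0x800, the minimum for a 3-byte sequence — this is an overlong encoding.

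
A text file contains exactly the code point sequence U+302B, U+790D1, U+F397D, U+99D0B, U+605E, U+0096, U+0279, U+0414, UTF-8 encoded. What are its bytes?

U+302B: 3-byte form → E3 80 AB.
U+790D1: 4-byte form → F1 B9 83 91.
U+F397D: 4-byte form → F3 B3 A5 BD.
U+99D0B: 4-byte form → F2 99 B4 8B.
U+605E: 3-byte form → E6 81 9E.
U+0096: 2-byte form → C2 96.
U+0279: 2-byte form → C9 B9.
U+0414: 2-byte form → D0 94.
Concatenated (24 bytes): E3 80 AB F1 B9 83 91 F3 B3 A5 BD F2 99 B4 8B E6 81 9E C2 96 C9 B9 D0 94.

E3 80 AB F1 B9 83 91 F3 B3 A5 BD F2 99 B4 8B E6 81 9E C2 96 C9 B9 D0 94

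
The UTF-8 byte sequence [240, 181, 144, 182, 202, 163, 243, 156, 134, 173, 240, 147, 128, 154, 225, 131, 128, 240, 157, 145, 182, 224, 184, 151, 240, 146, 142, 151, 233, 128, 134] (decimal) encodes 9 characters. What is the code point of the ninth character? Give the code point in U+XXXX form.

U+9006

Offset 0: leading byte 0xF0 = 11110000 → 4-byte char #1 = F0 B5 90 B6.
Offset 4: leading byte 0xCA = 11001010 → 2-byte char #2 = CA A3.
Offset 6: leading byte 0xF3 = 11110011 → 4-byte char #3 = F3 9C 86 AD.
Offset 10: leading byte 0xF0 = 11110000 → 4-byte char #4 = F0 93 80 9A.
Offset 14: leading byte 0xE1 = 11100001 → 3-byte char #5 = E1 83 80.
Offset 17: leading byte 0xF0 = 11110000 → 4-byte char #6 = F0 9D 91 B6.
Offset 21: leading byte 0xE0 = 11100000 → 3-byte char #7 = E0 B8 97.
Offset 24: leading byte 0xF0 = 11110000 → 4-byte char #8 = F0 92 8E 97.
Offset 28: leading byte 0xE9 = 11101001 → 3-byte char #9 = E9 80 86.
Leading byte 0xE9 = 11101001 matches 1110xxxx → 3-byte sequence.
Byte 1: 0xE9 = 11101001, payload 1001 (4 bits).
Byte 2: 0x80 = 10000000 (10xxxxxx ✓), payload 000000.
Byte 3: 0x86 = 10000110 (10xxxxxx ✓), payload 000110.
Concatenate: 1001000000000110 = 0x9006 (16 bits → U+9006).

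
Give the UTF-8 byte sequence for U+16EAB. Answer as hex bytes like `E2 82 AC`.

F0 96 BA AB

U+16EAB = 0x16EAB = 93867 decimal. In range U+10000–U+10FFFF → 4-byte form: 11110xxx 10xxxxxx 10xxxxxx 10xxxxxx.
Binary (21 bits): 000010110111010101011.
Split 3+6+6+6: 000 | 010110 | 111010 | 101011.
Byte 1: 11110000 = 0xF0.
Byte 2: 10010110 = 0x96.
Byte 3: 10111010 = 0xBA.
Byte 4: 10101011 = 0xAB.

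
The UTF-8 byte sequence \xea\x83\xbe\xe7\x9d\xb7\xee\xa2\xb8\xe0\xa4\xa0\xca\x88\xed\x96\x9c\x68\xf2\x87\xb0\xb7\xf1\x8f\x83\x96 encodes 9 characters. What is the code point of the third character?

U+E8B8

Offset 0: leading byte 0xEA = 11101010 → 3-byte char #1 = EA 83 BE.
Offset 3: leading byte 0xE7 = 11100111 → 3-byte char #2 = E7 9D B7.
Offset 6: leading byte 0xEE = 11101110 → 3-byte char #3 = EE A2 B8.
Leading byte 0xEE = 11101110 matches 1110xxxx → 3-byte sequence.
Byte 1: 0xEE = 11101110, payload 1110 (4 bits).
Byte 2: 0xA2 = 10100010 (10xxxxxx ✓), payload 100010.
Byte 3: 0xB8 = 10111000 (10xxxxxx ✓), payload 111000.
Concatenate: 1110100010111000 = 0xE8B8 (16 bits → U+E8B8).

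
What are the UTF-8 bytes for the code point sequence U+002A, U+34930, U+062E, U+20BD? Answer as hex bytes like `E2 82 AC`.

U+002A: 1-byte form → 2A.
U+34930: 4-byte form → F0 B4 A4 B0.
U+062E: 2-byte form → D8 AE.
U+20BD: 3-byte form → E2 82 BD.
Concatenated (10 bytes): 2A F0 B4 A4 B0 D8 AE E2 82 BD.

2A F0 B4 A4 B0 D8 AE E2 82 BD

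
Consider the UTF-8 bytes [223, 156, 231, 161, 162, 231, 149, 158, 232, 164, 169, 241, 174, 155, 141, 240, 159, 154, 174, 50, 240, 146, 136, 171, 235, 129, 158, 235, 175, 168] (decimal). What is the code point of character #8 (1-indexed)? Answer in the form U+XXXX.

Offset 0: leading byte 0xDF = 11011111 → 2-byte char #1 = DF 9C.
Offset 2: leading byte 0xE7 = 11100111 → 3-byte char #2 = E7 A1 A2.
Offset 5: leading byte 0xE7 = 11100111 → 3-byte char #3 = E7 95 9E.
Offset 8: leading byte 0xE8 = 11101000 → 3-byte char #4 = E8 A4 A9.
Offset 11: leading byte 0xF1 = 11110001 → 4-byte char #5 = F1 AE 9B 8D.
Offset 15: leading byte 0xF0 = 11110000 → 4-byte char #6 = F0 9F 9A AE.
Offset 19: leading byte 0x32 = 00110010 → 1-byte char #7 = 32.
Offset 20: leading byte 0xF0 = 11110000 → 4-byte char #8 = F0 92 88 AB.
Leading byte 0xF0 = 11110000 matches 11110xxx → 4-byte sequence.
Byte 1: 0xF0 = 11110000, payload 000 (3 bits).
Byte 2: 0x92 = 10010010 (10xxxxxx ✓), payload 010010.
Byte 3: 0x88 = 10001000 (10xxxxxx ✓), payload 001000.
Byte 4: 0xAB = 10101011 (10xxxxxx ✓), payload 101011.
Concatenate: 000010010001000101011 = 0x1222B (21 bits → U+1222B).

U+1222B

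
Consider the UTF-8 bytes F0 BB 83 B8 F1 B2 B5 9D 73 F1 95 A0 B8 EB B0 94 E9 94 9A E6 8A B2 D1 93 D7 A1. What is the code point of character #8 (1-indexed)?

U+0453

Offset 0: leading byte 0xF0 = 11110000 → 4-byte char #1 = F0 BB 83 B8.
Offset 4: leading byte 0xF1 = 11110001 → 4-byte char #2 = F1 B2 B5 9D.
Offset 8: leading byte 0x73 = 01110011 → 1-byte char #3 = 73.
Offset 9: leading byte 0xF1 = 11110001 → 4-byte char #4 = F1 95 A0 B8.
Offset 13: leading byte 0xEB = 11101011 → 3-byte char #5 = EB B0 94.
Offset 16: leading byte 0xE9 = 11101001 → 3-byte char #6 = E9 94 9A.
Offset 19: leading byte 0xE6 = 11100110 → 3-byte char #7 = E6 8A B2.
Offset 22: leading byte 0xD1 = 11010001 → 2-byte char #8 = D1 93.
Leading byte 0xD1 = 11010001 matches 110xxxxx → 2-byte sequence.
Byte 1: 0xD1 = 11010001, payload 10001 (5 bits).
Byte 2: 0x93 = 10010011 (10xxxxxx ✓), payload 010011.
Concatenate: 10001010011 = 0x453 (11 bits → U+0453).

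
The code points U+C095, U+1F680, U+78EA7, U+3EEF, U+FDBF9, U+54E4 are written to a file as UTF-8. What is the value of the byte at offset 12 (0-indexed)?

0xBB

U+C095 → 3-byte form EC 82 95 at offsets 0–2.
U+1F680 → 4-byte form F0 9F 9A 80 at offsets 3–6.
U+78EA7 → 4-byte form F1 B8 BA A7 at offsets 7–10.
U+3EEF → 3-byte form E3 BB AF at offsets 11–13.
Offset 12 falls in char 4's range; it's byte 2 of E3 BB AF = 0xBB.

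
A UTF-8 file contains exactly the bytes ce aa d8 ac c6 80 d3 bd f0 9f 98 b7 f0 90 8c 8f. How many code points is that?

Byte at offset 0: 0xCE = 11001110 → 2-byte char (#1). Advance 2.
Byte at offset 2: 0xD8 = 11011000 → 2-byte char (#2). Advance 2.
Byte at offset 4: 0xC6 = 11000110 → 2-byte char (#3). Advance 2.
Byte at offset 6: 0xD3 = 11010011 → 2-byte char (#4). Advance 2.
Byte at offset 8: 0xF0 = 11110000 → 4-byte char (#5). Advance 4.
Byte at offset 12: 0xF0 = 11110000 → 4-byte char (#6). Advance 4.
Reached end at offset 16 after 6 code points.

6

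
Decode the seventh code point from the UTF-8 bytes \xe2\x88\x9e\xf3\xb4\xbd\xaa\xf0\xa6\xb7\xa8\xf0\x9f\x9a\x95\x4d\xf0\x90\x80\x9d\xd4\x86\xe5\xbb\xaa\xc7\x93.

U+0506

Offset 0: leading byte 0xE2 = 11100010 → 3-byte char #1 = E2 88 9E.
Offset 3: leading byte 0xF3 = 11110011 → 4-byte char #2 = F3 B4 BD AA.
Offset 7: leading byte 0xF0 = 11110000 → 4-byte char #3 = F0 A6 B7 A8.
Offset 11: leading byte 0xF0 = 11110000 → 4-byte char #4 = F0 9F 9A 95.
Offset 15: leading byte 0x4D = 01001101 → 1-byte char #5 = 4D.
Offset 16: leading byte 0xF0 = 11110000 → 4-byte char #6 = F0 90 80 9D.
Offset 20: leading byte 0xD4 = 11010100 → 2-byte char #7 = D4 86.
Leading byte 0xD4 = 11010100 matches 110xxxxx → 2-byte sequence.
Byte 1: 0xD4 = 11010100, payload 10100 (5 bits).
Byte 2: 0x86 = 10000110 (10xxxxxx ✓), payload 000110.
Concatenate: 10100000110 = 0x506 (11 bits → U+0506).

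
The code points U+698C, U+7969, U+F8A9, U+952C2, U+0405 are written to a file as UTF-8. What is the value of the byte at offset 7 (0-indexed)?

0xA2

U+698C → 3-byte form E6 A6 8C at offsets 0–2.
U+7969 → 3-byte form E7 A5 A9 at offsets 3–5.
U+F8A9 → 3-byte form EF A2 A9 at offsets 6–8.
Offset 7 falls in char 3's range; it's byte 2 of EF A2 A9 = 0xA2.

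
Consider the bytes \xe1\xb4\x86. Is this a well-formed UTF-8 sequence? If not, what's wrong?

valid

Leading byte 0xE1 = 11100001 → 3-byte form.
Continuation bytes 0xB4=10110100, 0x86=10000110 all match 10xxxxxx.
Decoded value 0x1D06 is ≥ 0x800 (shortest form) and not a surrogate.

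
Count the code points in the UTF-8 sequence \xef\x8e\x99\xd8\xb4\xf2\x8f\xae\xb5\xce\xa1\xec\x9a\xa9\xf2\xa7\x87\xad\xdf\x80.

7

Byte at offset 0: 0xEF = 11101111 → 3-byte char (#1). Advance 3.
Byte at offset 3: 0xD8 = 11011000 → 2-byte char (#2). Advance 2.
Byte at offset 5: 0xF2 = 11110010 → 4-byte char (#3). Advance 4.
Byte at offset 9: 0xCE = 11001110 → 2-byte char (#4). Advance 2.
Byte at offset 11: 0xEC = 11101100 → 3-byte char (#5). Advance 3.
Byte at offset 14: 0xF2 = 11110010 → 4-byte char (#6). Advance 4.
Byte at offset 18: 0xDF = 11011111 → 2-byte char (#7). Advance 2.
Reached end at offset 20 after 7 code points.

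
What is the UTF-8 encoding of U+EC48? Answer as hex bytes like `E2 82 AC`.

U+EC48 = 0xEC48 = 60488 decimal. In range U+0800–U+FFFF → 3-byte form: 1110xxxx 10xxxxxx 10xxxxxx.
Binary (16 bits): 1110110001001000.
Split 4+6+6: 1110 | 110001 | 001000.
Byte 1: 11101110 = 0xEE.
Byte 2: 10110001 = 0xB1.
Byte 3: 10001000 = 0x88.

EE B1 88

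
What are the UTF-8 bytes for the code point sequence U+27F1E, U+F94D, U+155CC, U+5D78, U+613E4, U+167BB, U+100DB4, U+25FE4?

F0 A7 BC 9E EF A5 8D F0 95 97 8C E5 B5 B8 F1 A1 8F A4 F0 96 9E BB F4 80 B6 B4 F0 A5 BF A4

U+27F1E: 4-byte form → F0 A7 BC 9E.
U+F94D: 3-byte form → EF A5 8D.
U+155CC: 4-byte form → F0 95 97 8C.
U+5D78: 3-byte form → E5 B5 B8.
U+613E4: 4-byte form → F1 A1 8F A4.
U+167BB: 4-byte form → F0 96 9E BB.
U+100DB4: 4-byte form → F4 80 B6 B4.
U+25FE4: 4-byte form → F0 A5 BF A4.
Concatenated (30 bytes): F0 A7 BC 9E EF A5 8D F0 95 97 8C E5 B5 B8 F1 A1 8F A4 F0 96 9E BB F4 80 B6 B4 F0 A5 BF A4.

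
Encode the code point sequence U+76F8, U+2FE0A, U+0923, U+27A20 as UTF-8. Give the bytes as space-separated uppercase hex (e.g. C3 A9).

U+76F8: 3-byte form → E7 9B B8.
U+2FE0A: 4-byte form → F0 AF B8 8A.
U+0923: 3-byte form → E0 A4 A3.
U+27A20: 4-byte form → F0 A7 A8 A0.
Concatenated (14 bytes): E7 9B B8 F0 AF B8 8A E0 A4 A3 F0 A7 A8 A0.

E7 9B B8 F0 AF B8 8A E0 A4 A3 F0 A7 A8 A0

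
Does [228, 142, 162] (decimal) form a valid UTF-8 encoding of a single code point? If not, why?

Leading byte 0xE4 = 11100100 → 3-byte form.
Continuation bytes 0x8E=10001110, 0xA2=10100010 all match 10xxxxxx.
Decoded value 0x43A2 is ≥ 0x800 (shortest form) and not a surrogate.

valid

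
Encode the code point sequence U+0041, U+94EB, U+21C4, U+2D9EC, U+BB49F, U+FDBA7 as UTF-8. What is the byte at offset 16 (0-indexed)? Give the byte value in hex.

0xBD

U+0041 → 1-byte form 41 at offsets 0–0.
U+94EB → 3-byte form E9 93 AB at offsets 1–3.
U+21C4 → 3-byte form E2 87 84 at offsets 4–6.
U+2D9EC → 4-byte form F0 AD A7 AC at offsets 7–10.
U+BB49F → 4-byte form F2 BB 92 9F at offsets 11–14.
U+FDBA7 → 4-byte form F3 BD AE A7 at offsets 15–18.
Offset 16 falls in char 6's range; it's byte 2 of F3 BD AE A7 = 0xBD.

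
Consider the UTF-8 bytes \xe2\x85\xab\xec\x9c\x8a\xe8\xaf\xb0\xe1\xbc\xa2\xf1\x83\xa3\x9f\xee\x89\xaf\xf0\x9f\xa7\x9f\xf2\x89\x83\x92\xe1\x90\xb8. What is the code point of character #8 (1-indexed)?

U+890D2

Offset 0: leading byte 0xE2 = 11100010 → 3-byte char #1 = E2 85 AB.
Offset 3: leading byte 0xEC = 11101100 → 3-byte char #2 = EC 9C 8A.
Offset 6: leading byte 0xE8 = 11101000 → 3-byte char #3 = E8 AF B0.
Offset 9: leading byte 0xE1 = 11100001 → 3-byte char #4 = E1 BC A2.
Offset 12: leading byte 0xF1 = 11110001 → 4-byte char #5 = F1 83 A3 9F.
Offset 16: leading byte 0xEE = 11101110 → 3-byte char #6 = EE 89 AF.
Offset 19: leading byte 0xF0 = 11110000 → 4-byte char #7 = F0 9F A7 9F.
Offset 23: leading byte 0xF2 = 11110010 → 4-byte char #8 = F2 89 83 92.
Leading byte 0xF2 = 11110010 matches 11110xxx → 4-byte sequence.
Byte 1: 0xF2 = 11110010, payload 010 (3 bits).
Byte 2: 0x89 = 10001001 (10xxxxxx ✓), payload 001001.
Byte 3: 0x83 = 10000011 (10xxxxxx ✓), payload 000011.
Byte 4: 0x92 = 10010010 (10xxxxxx ✓), payload 010010.
Concatenate: 010001001000011010010 = 0x890D2 (21 bits → U+890D2).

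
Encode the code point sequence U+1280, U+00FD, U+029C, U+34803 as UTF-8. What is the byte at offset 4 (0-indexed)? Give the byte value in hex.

U+1280 → 3-byte form E1 8A 80 at offsets 0–2.
U+00FD → 2-byte form C3 BD at offsets 3–4.
Offset 4 falls in char 2's range; it's byte 2 of C3 BD = 0xBD.

0xBD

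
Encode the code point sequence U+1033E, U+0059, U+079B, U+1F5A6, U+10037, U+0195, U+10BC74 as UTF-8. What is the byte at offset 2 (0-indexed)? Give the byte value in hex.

0x8C

U+1033E → 4-byte form F0 90 8C BE at offsets 0–3.
Offset 2 falls in char 1's range; it's byte 3 of F0 90 8C BE = 0x8C.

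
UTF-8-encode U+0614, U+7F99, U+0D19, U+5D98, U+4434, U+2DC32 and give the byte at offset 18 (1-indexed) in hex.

1-indexed offset 18 is 0-indexed offset 17.
U+0614 → 2-byte form D8 94 at offsets 0–1.
U+7F99 → 3-byte form E7 BE 99 at offsets 2–4.
U+0D19 → 3-byte form E0 B4 99 at offsets 5–7.
U+5D98 → 3-byte form E5 B6 98 at offsets 8–10.
U+4434 → 3-byte form E4 90 B4 at offsets 11–13.
U+2DC32 → 4-byte form F0 AD B0 B2 at offsets 14–17.
Offset 17 falls in char 6's range; it's byte 4 of F0 AD B0 B2 = 0xB2.

0xB2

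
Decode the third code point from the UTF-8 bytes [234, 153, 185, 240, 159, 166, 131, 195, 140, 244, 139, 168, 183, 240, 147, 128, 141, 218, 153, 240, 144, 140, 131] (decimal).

Offset 0: leading byte 0xEA = 11101010 → 3-byte char #1 = EA 99 B9.
Offset 3: leading byte 0xF0 = 11110000 → 4-byte char #2 = F0 9F A6 83.
Offset 7: leading byte 0xC3 = 11000011 → 2-byte char #3 = C3 8C.
Leading byte 0xC3 = 11000011 matches 110xxxxx → 2-byte sequence.
Byte 1: 0xC3 = 11000011, payload 00011 (5 bits).
Byte 2: 0x8C = 10001100 (10xxxxxx ✓), payload 001100.
Concatenate: 00011001100 = 0xCC (11 bits → U+00CC).

U+00CC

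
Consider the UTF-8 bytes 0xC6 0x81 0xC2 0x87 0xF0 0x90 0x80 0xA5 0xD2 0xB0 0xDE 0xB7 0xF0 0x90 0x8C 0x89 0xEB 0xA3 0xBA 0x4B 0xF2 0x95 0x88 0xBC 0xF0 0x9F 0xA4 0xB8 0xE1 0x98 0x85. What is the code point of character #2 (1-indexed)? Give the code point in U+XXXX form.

U+0087

Offset 0: leading byte 0xC6 = 11000110 → 2-byte char #1 = C6 81.
Offset 2: leading byte 0xC2 = 11000010 → 2-byte char #2 = C2 87.
Leading byte 0xC2 = 11000010 matches 110xxxxx → 2-byte sequence.
Byte 1: 0xC2 = 11000010, payload 00010 (5 bits).
Byte 2: 0x87 = 10000111 (10xxxxxx ✓), payload 000111.
Concatenate: 00010000111 = 0x87 (11 bits → U+0087).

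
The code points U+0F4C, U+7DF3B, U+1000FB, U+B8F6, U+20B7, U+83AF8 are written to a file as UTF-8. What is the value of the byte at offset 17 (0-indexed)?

0xF2

U+0F4C → 3-byte form E0 BD 8C at offsets 0–2.
U+7DF3B → 4-byte form F1 BD BC BB at offsets 3–6.
U+1000FB → 4-byte form F4 80 83 BB at offsets 7–10.
U+B8F6 → 3-byte form EB A3 B6 at offsets 11–13.
U+20B7 → 3-byte form E2 82 B7 at offsets 14–16.
U+83AF8 → 4-byte form F2 83 AB B8 at offsets 17–20.
Offset 17 falls in char 6's range; it's byte 1 of F2 83 AB B8 = 0xF2.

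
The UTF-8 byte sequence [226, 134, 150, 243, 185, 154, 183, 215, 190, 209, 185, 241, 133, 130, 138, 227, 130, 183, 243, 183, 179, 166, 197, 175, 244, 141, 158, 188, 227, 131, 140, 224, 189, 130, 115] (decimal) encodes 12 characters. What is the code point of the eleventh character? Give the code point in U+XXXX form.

U+0F42

Offset 0: leading byte 0xE2 = 11100010 → 3-byte char #1 = E2 86 96.
Offset 3: leading byte 0xF3 = 11110011 → 4-byte char #2 = F3 B9 9A B7.
Offset 7: leading byte 0xD7 = 11010111 → 2-byte char #3 = D7 BE.
Offset 9: leading byte 0xD1 = 11010001 → 2-byte char #4 = D1 B9.
Offset 11: leading byte 0xF1 = 11110001 → 4-byte char #5 = F1 85 82 8A.
Offset 15: leading byte 0xE3 = 11100011 → 3-byte char #6 = E3 82 B7.
Offset 18: leading byte 0xF3 = 11110011 → 4-byte char #7 = F3 B7 B3 A6.
Offset 22: leading byte 0xC5 = 11000101 → 2-byte char #8 = C5 AF.
Offset 24: leading byte 0xF4 = 11110100 → 4-byte char #9 = F4 8D 9E BC.
Offset 28: leading byte 0xE3 = 11100011 → 3-byte char #10 = E3 83 8C.
Offset 31: leading byte 0xE0 = 11100000 → 3-byte char #11 = E0 BD 82.
Leading byte 0xE0 = 11100000 matches 1110xxxx → 3-byte sequence.
Byte 1: 0xE0 = 11100000, payload 0000 (4 bits).
Byte 2: 0xBD = 10111101 (10xxxxxx ✓), payload 111101.
Byte 3: 0x82 = 10000010 (10xxxxxx ✓), payload 000010.
Concatenate: 0000111101000010 = 0xF42 (16 bits → U+0F42).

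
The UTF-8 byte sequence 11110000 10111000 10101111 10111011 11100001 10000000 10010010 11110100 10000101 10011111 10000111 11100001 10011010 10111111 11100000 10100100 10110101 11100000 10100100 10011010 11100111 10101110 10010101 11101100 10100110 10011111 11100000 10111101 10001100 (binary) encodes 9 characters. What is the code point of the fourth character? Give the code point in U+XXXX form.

Offset 0: leading byte 0xF0 = 11110000 → 4-byte char #1 = F0 B8 AF BB.
Offset 4: leading byte 0xE1 = 11100001 → 3-byte char #2 = E1 80 92.
Offset 7: leading byte 0xF4 = 11110100 → 4-byte char #3 = F4 85 9F 87.
Offset 11: leading byte 0xE1 = 11100001 → 3-byte char #4 = E1 9A BF.
Leading byte 0xE1 = 11100001 matches 1110xxxx → 3-byte sequence.
Byte 1: 0xE1 = 11100001, payload 0001 (4 bits).
Byte 2: 0x9A = 10011010 (10xxxxxx ✓), payload 011010.
Byte 3: 0xBF = 10111111 (10xxxxxx ✓), payload 111111.
Concatenate: 0001011010111111 = 0x16BF (16 bits → U+16BF).

U+16BF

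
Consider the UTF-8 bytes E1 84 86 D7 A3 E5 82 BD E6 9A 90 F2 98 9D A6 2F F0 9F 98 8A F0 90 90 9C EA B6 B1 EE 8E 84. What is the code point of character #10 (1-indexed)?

U+E384

Offset 0: leading byte 0xE1 = 11100001 → 3-byte char #1 = E1 84 86.
Offset 3: leading byte 0xD7 = 11010111 → 2-byte char #2 = D7 A3.
Offset 5: leading byte 0xE5 = 11100101 → 3-byte char #3 = E5 82 BD.
Offset 8: leading byte 0xE6 = 11100110 → 3-byte char #4 = E6 9A 90.
Offset 11: leading byte 0xF2 = 11110010 → 4-byte char #5 = F2 98 9D A6.
Offset 15: leading byte 0x2F = 00101111 → 1-byte char #6 = 2F.
Offset 16: leading byte 0xF0 = 11110000 → 4-byte char #7 = F0 9F 98 8A.
Offset 20: leading byte 0xF0 = 11110000 → 4-byte char #8 = F0 90 90 9C.
Offset 24: leading byte 0xEA = 11101010 → 3-byte char #9 = EA B6 B1.
Offset 27: leading byte 0xEE = 11101110 → 3-byte char #10 = EE 8E 84.
Leading byte 0xEE = 11101110 matches 1110xxxx → 3-byte sequence.
Byte 1: 0xEE = 11101110, payload 1110 (4 bits).
Byte 2: 0x8E = 10001110 (10xxxxxx ✓), payload 001110.
Byte 3: 0x84 = 10000100 (10xxxxxx ✓), payload 000100.
Concatenate: 1110001110000100 = 0xE384 (16 bits → U+E384).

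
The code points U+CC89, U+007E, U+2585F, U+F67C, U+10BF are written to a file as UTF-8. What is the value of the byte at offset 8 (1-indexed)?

0x9F

1-indexed offset 8 is 0-indexed offset 7.
U+CC89 → 3-byte form EC B2 89 at offsets 0–2.
U+007E → 1-byte form 7E at offsets 3–3.
U+2585F → 4-byte form F0 A5 A1 9F at offsets 4–7.
Offset 7 falls in char 3's range; it's byte 4 of F0 A5 A1 9F = 0x9F.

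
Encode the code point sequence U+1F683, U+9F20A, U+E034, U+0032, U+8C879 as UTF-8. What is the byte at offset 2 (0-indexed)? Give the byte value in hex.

U+1F683 → 4-byte form F0 9F 9A 83 at offsets 0–3.
Offset 2 falls in char 1's range; it's byte 3 of F0 9F 9A 83 = 0x9A.

0x9A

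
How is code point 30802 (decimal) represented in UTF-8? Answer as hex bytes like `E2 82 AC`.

U+7852 = 0x7852 = 30802 decimal. In range U+0800–U+FFFF → 3-byte form: 1110xxxx 10xxxxxx 10xxxxxx.
Binary (16 bits): 0111100001010010.
Split 4+6+6: 0111 | 100001 | 010010.
Byte 1: 11100111 = 0xE7.
Byte 2: 10100001 = 0xA1.
Byte 3: 10010010 = 0x92.

E7 A1 92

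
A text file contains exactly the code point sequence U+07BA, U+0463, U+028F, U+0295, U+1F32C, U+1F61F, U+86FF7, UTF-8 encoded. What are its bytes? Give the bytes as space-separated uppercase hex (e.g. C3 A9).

DE BA D1 A3 CA 8F CA 95 F0 9F 8C AC F0 9F 98 9F F2 86 BF B7

U+07BA: 2-byte form → DE BA.
U+0463: 2-byte form → D1 A3.
U+028F: 2-byte form → CA 8F.
U+0295: 2-byte form → CA 95.
U+1F32C: 4-byte form → F0 9F 8C AC.
U+1F61F: 4-byte form → F0 9F 98 9F.
U+86FF7: 4-byte form → F2 86 BF B7.
Concatenated (20 bytes): DE BA D1 A3 CA 8F CA 95 F0 9F 8C AC F0 9F 98 9F F2 86 BF B7.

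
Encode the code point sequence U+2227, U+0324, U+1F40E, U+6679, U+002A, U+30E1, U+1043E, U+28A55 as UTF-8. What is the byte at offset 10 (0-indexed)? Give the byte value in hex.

0x99

U+2227 → 3-byte form E2 88 A7 at offsets 0–2.
U+0324 → 2-byte form CC A4 at offsets 3–4.
U+1F40E → 4-byte form F0 9F 90 8E at offsets 5–8.
U+6679 → 3-byte form E6 99 B9 at offsets 9–11.
Offset 10 falls in char 4's range; it's byte 2 of E6 99 B9 = 0x99.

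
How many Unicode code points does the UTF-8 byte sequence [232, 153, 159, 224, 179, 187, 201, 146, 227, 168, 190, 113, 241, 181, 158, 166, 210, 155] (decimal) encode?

7

Byte at offset 0: 0xE8 = 11101000 → 3-byte char (#1). Advance 3.
Byte at offset 3: 0xE0 = 11100000 → 3-byte char (#2). Advance 3.
Byte at offset 6: 0xC9 = 11001001 → 2-byte char (#3). Advance 2.
Byte at offset 8: 0xE3 = 11100011 → 3-byte char (#4). Advance 3.
Byte at offset 11: 0x71 = 01110001 → 1-byte char (#5). Advance 1.
Byte at offset 12: 0xF1 = 11110001 → 4-byte char (#6). Advance 4.
Byte at offset 16: 0xD2 = 11010010 → 2-byte char (#7). Advance 2.
Reached end at offset 18 after 7 code points.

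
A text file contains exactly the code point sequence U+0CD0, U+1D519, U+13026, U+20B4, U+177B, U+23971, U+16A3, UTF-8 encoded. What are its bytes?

E0 B3 90 F0 9D 94 99 F0 93 80 A6 E2 82 B4 E1 9D BB F0 A3 A5 B1 E1 9A A3

U+0CD0: 3-byte form → E0 B3 90.
U+1D519: 4-byte form → F0 9D 94 99.
U+13026: 4-byte form → F0 93 80 A6.
U+20B4: 3-byte form → E2 82 B4.
U+177B: 3-byte form → E1 9D BB.
U+23971: 4-byte form → F0 A3 A5 B1.
U+16A3: 3-byte form → E1 9A A3.
Concatenated (24 bytes): E0 B3 90 F0 9D 94 99 F0 93 80 A6 E2 82 B4 E1 9D BB F0 A3 A5 B1 E1 9A A3.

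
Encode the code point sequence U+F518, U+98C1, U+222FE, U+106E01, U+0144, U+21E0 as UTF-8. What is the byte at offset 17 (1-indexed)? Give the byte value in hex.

0xE2

1-indexed offset 17 is 0-indexed offset 16.
U+F518 → 3-byte form EF 94 98 at offsets 0–2.
U+98C1 → 3-byte form E9 A3 81 at offsets 3–5.
U+222FE → 4-byte form F0 A2 8B BE at offsets 6–9.
U+106E01 → 4-byte form F4 86 B8 81 at offsets 10–13.
U+0144 → 2-byte form C5 84 at offsets 14–15.
U+21E0 → 3-byte form E2 87 A0 at offsets 16–18.
Offset 16 falls in char 6's range; it's byte 1 of E2 87 A0 = 0xE2.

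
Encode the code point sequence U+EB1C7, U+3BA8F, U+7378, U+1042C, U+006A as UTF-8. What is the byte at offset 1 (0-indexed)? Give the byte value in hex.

U+EB1C7 → 4-byte form F3 AB 87 87 at offsets 0–3.
Offset 1 falls in char 1's range; it's byte 2 of F3 AB 87 87 = 0xAB.

0xAB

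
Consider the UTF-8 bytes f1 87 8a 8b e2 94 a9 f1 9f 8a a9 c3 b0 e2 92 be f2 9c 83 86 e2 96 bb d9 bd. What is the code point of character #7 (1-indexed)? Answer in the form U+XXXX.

U+25BB

Offset 0: leading byte 0xF1 = 11110001 → 4-byte char #1 = F1 87 8A 8B.
Offset 4: leading byte 0xE2 = 11100010 → 3-byte char #2 = E2 94 A9.
Offset 7: leading byte 0xF1 = 11110001 → 4-byte char #3 = F1 9F 8A A9.
Offset 11: leading byte 0xC3 = 11000011 → 2-byte char #4 = C3 B0.
Offset 13: leading byte 0xE2 = 11100010 → 3-byte char #5 = E2 92 BE.
Offset 16: leading byte 0xF2 = 11110010 → 4-byte char #6 = F2 9C 83 86.
Offset 20: leading byte 0xE2 = 11100010 → 3-byte char #7 = E2 96 BB.
Leading byte 0xE2 = 11100010 matches 1110xxxx → 3-byte sequence.
Byte 1: 0xE2 = 11100010, payload 0010 (4 bits).
Byte 2: 0x96 = 10010110 (10xxxxxx ✓), payload 010110.
Byte 3: 0xBB = 10111011 (10xxxxxx ✓), payload 111011.
Concatenate: 0010010110111011 = 0x25BB (16 bits → U+25BB).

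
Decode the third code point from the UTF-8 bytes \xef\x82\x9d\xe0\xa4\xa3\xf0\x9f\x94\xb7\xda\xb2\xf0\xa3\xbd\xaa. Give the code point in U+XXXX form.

Offset 0: leading byte 0xEF = 11101111 → 3-byte char #1 = EF 82 9D.
Offset 3: leading byte 0xE0 = 11100000 → 3-byte char #2 = E0 A4 A3.
Offset 6: leading byte 0xF0 = 11110000 → 4-byte char #3 = F0 9F 94 B7.
Leading byte 0xF0 = 11110000 matches 11110xxx → 4-byte sequence.
Byte 1: 0xF0 = 11110000, payload 000 (3 bits).
Byte 2: 0x9F = 10011111 (10xxxxxx ✓), payload 011111.
Byte 3: 0x94 = 10010100 (10xxxxxx ✓), payload 010100.
Byte 4: 0xB7 = 10110111 (10xxxxxx ✓), payload 110111.
Concatenate: 000011111010100110111 = 0x1F537 (21 bits → U+1F537).

U+1F537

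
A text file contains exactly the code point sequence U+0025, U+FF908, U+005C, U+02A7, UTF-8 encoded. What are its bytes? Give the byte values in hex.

U+0025: 1-byte form → 25.
U+FF908: 4-byte form → F3 BF A4 88.
U+005C: 1-byte form → 5C.
U+02A7: 2-byte form → CA A7.
Concatenated (8 bytes): 25 F3 BF A4 88 5C CA A7.

25 F3 BF A4 88 5C CA A7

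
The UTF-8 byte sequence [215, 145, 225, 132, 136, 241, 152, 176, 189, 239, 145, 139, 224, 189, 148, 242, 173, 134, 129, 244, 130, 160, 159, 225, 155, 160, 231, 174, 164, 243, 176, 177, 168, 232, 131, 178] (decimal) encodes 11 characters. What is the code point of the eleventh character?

U+80F2

Offset 0: leading byte 0xD7 = 11010111 → 2-byte char #1 = D7 91.
Offset 2: leading byte 0xE1 = 11100001 → 3-byte char #2 = E1 84 88.
Offset 5: leading byte 0xF1 = 11110001 → 4-byte char #3 = F1 98 B0 BD.
Offset 9: leading byte 0xEF = 11101111 → 3-byte char #4 = EF 91 8B.
Offset 12: leading byte 0xE0 = 11100000 → 3-byte char #5 = E0 BD 94.
Offset 15: leading byte 0xF2 = 11110010 → 4-byte char #6 = F2 AD 86 81.
Offset 19: leading byte 0xF4 = 11110100 → 4-byte char #7 = F4 82 A0 9F.
Offset 23: leading byte 0xE1 = 11100001 → 3-byte char #8 = E1 9B A0.
Offset 26: leading byte 0xE7 = 11100111 → 3-byte char #9 = E7 AE A4.
Offset 29: leading byte 0xF3 = 11110011 → 4-byte char #10 = F3 B0 B1 A8.
Offset 33: leading byte 0xE8 = 11101000 → 3-byte char #11 = E8 83 B2.
Leading byte 0xE8 = 11101000 matches 1110xxxx → 3-byte sequence.
Byte 1: 0xE8 = 11101000, payload 1000 (4 bits).
Byte 2: 0x83 = 10000011 (10xxxxxx ✓), payload 000011.
Byte 3: 0xB2 = 10110010 (10xxxxxx ✓), payload 110010.
Concatenate: 1000000011110010 = 0x80F2 (16 bits → U+80F2).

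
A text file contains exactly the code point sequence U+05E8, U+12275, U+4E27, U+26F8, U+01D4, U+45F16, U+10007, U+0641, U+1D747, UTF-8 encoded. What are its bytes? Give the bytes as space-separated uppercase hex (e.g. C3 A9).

U+05E8: 2-byte form → D7 A8.
U+12275: 4-byte form → F0 92 89 B5.
U+4E27: 3-byte form → E4 B8 A7.
U+26F8: 3-byte form → E2 9B B8.
U+01D4: 2-byte form → C7 94.
U+45F16: 4-byte form → F1 85 BC 96.
U+10007: 4-byte form → F0 90 80 87.
U+0641: 2-byte form → D9 81.
U+1D747: 4-byte form → F0 9D 9D 87.
Concatenated (28 bytes): D7 A8 F0 92 89 B5 E4 B8 A7 E2 9B B8 C7 94 F1 85 BC 96 F0 90 80 87 D9 81 F0 9D 9D 87.

D7 A8 F0 92 89 B5 E4 B8 A7 E2 9B B8 C7 94 F1 85 BC 96 F0 90 80 87 D9 81 F0 9D 9D 87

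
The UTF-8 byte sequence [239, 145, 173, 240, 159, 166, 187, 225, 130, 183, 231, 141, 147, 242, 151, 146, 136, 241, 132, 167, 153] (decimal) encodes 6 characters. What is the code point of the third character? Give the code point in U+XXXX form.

Offset 0: leading byte 0xEF = 11101111 → 3-byte char #1 = EF 91 AD.
Offset 3: leading byte 0xF0 = 11110000 → 4-byte char #2 = F0 9F A6 BB.
Offset 7: leading byte 0xE1 = 11100001 → 3-byte char #3 = E1 82 B7.
Leading byte 0xE1 = 11100001 matches 1110xxxx → 3-byte sequence.
Byte 1: 0xE1 = 11100001, payload 0001 (4 bits).
Byte 2: 0x82 = 10000010 (10xxxxxx ✓), payload 000010.
Byte 3: 0xB7 = 10110111 (10xxxxxx ✓), payload 110111.
Concatenate: 0001000010110111 = 0x10B7 (16 bits → U+10B7).

U+10B7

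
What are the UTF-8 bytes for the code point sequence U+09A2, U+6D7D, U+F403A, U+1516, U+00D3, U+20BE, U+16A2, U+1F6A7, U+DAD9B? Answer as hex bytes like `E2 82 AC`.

E0 A6 A2 E6 B5 BD F3 B4 80 BA E1 94 96 C3 93 E2 82 BE E1 9A A2 F0 9F 9A A7 F3 9A B6 9B

U+09A2: 3-byte form → E0 A6 A2.
U+6D7D: 3-byte form → E6 B5 BD.
U+F403A: 4-byte form → F3 B4 80 BA.
U+1516: 3-byte form → E1 94 96.
U+00D3: 2-byte form → C3 93.
U+20BE: 3-byte form → E2 82 BE.
U+16A2: 3-byte form → E1 9A A2.
U+1F6A7: 4-byte form → F0 9F 9A A7.
U+DAD9B: 4-byte form → F3 9A B6 9B.
Concatenated (29 bytes): E0 A6 A2 E6 B5 BD F3 B4 80 BA E1 94 96 C3 93 E2 82 BE E1 9A A2 F0 9F 9A A7 F3 9A B6 9B.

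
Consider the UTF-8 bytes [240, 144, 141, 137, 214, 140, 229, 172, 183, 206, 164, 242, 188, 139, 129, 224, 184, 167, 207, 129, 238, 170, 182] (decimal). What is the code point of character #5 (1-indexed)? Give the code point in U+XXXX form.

U+BC2C1

Offset 0: leading byte 0xF0 = 11110000 → 4-byte char #1 = F0 90 8D 89.
Offset 4: leading byte 0xD6 = 11010110 → 2-byte char #2 = D6 8C.
Offset 6: leading byte 0xE5 = 11100101 → 3-byte char #3 = E5 AC B7.
Offset 9: leading byte 0xCE = 11001110 → 2-byte char #4 = CE A4.
Offset 11: leading byte 0xF2 = 11110010 → 4-byte char #5 = F2 BC 8B 81.
Leading byte 0xF2 = 11110010 matches 11110xxx → 4-byte sequence.
Byte 1: 0xF2 = 11110010, payload 010 (3 bits).
Byte 2: 0xBC = 10111100 (10xxxxxx ✓), payload 111100.
Byte 3: 0x8B = 10001011 (10xxxxxx ✓), payload 001011.
Byte 4: 0x81 = 10000001 (10xxxxxx ✓), payload 000001.
Concatenate: 010111100001011000001 = 0xBC2C1 (21 bits → U+BC2C1).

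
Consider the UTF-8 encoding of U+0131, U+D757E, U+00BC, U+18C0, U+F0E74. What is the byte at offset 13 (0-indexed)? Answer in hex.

0xB9

U+0131 → 2-byte form C4 B1 at offsets 0–1.
U+D757E → 4-byte form F3 97 95 BE at offsets 2–5.
U+00BC → 2-byte form C2 BC at offsets 6–7.
U+18C0 → 3-byte form E1 A3 80 at offsets 8–10.
U+F0E74 → 4-byte form F3 B0 B9 B4 at offsets 11–14.
Offset 13 falls in char 5's range; it's byte 3 of F3 B0 B9 B4 = 0xB9.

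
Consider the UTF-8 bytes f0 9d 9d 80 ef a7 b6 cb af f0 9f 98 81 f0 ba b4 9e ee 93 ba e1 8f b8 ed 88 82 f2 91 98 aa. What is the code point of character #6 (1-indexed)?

U+E4FA

Offset 0: leading byte 0xF0 = 11110000 → 4-byte char #1 = F0 9D 9D 80.
Offset 4: leading byte 0xEF = 11101111 → 3-byte char #2 = EF A7 B6.
Offset 7: leading byte 0xCB = 11001011 → 2-byte char #3 = CB AF.
Offset 9: leading byte 0xF0 = 11110000 → 4-byte char #4 = F0 9F 98 81.
Offset 13: leading byte 0xF0 = 11110000 → 4-byte char #5 = F0 BA B4 9E.
Offset 17: leading byte 0xEE = 11101110 → 3-byte char #6 = EE 93 BA.
Leading byte 0xEE = 11101110 matches 1110xxxx → 3-byte sequence.
Byte 1: 0xEE = 11101110, payload 1110 (4 bits).
Byte 2: 0x93 = 10010011 (10xxxxxx ✓), payload 010011.
Byte 3: 0xBA = 10111010 (10xxxxxx ✓), payload 111010.
Concatenate: 1110010011111010 = 0xE4FA (16 bits → U+E4FA).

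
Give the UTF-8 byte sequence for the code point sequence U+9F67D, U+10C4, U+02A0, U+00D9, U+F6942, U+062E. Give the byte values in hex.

F2 9F 99 BD E1 83 84 CA A0 C3 99 F3 B6 A5 82 D8 AE

U+9F67D: 4-byte form → F2 9F 99 BD.
U+10C4: 3-byte form → E1 83 84.
U+02A0: 2-byte form → CA A0.
U+00D9: 2-byte form → C3 99.
U+F6942: 4-byte form → F3 B6 A5 82.
U+062E: 2-byte form → D8 AE.
Concatenated (17 bytes): F2 9F 99 BD E1 83 84 CA A0 C3 99 F3 B6 A5 82 D8 AE.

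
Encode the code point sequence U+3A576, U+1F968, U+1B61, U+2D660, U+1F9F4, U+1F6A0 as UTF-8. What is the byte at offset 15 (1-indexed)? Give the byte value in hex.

0xA0

1-indexed offset 15 is 0-indexed offset 14.
U+3A576 → 4-byte form F0 BA 95 B6 at offsets 0–3.
U+1F968 → 4-byte form F0 9F A5 A8 at offsets 4–7.
U+1B61 → 3-byte form E1 AD A1 at offsets 8–10.
U+2D660 → 4-byte form F0 AD 99 A0 at offsets 11–14.
Offset 14 falls in char 4's range; it's byte 4 of F0 AD 99 A0 = 0xA0.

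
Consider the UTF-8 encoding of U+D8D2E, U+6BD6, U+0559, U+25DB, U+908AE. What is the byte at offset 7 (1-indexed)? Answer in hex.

0x96

1-indexed offset 7 is 0-indexed offset 6.
U+D8D2E → 4-byte form F3 98 B4 AE at offsets 0–3.
U+6BD6 → 3-byte form E6 AF 96 at offsets 4–6.
Offset 6 falls in char 2's range; it's byte 3 of E6 AF 96 = 0x96.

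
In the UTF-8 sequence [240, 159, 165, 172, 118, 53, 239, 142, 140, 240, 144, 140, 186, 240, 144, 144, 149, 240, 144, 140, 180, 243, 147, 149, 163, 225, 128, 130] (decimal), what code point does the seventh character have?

Offset 0: leading byte 0xF0 = 11110000 → 4-byte char #1 = F0 9F A5 AC.
Offset 4: leading byte 0x76 = 01110110 → 1-byte char #2 = 76.
Offset 5: leading byte 0x35 = 00110101 → 1-byte char #3 = 35.
Offset 6: leading byte 0xEF = 11101111 → 3-byte char #4 = EF 8E 8C.
Offset 9: leading byte 0xF0 = 11110000 → 4-byte char #5 = F0 90 8C BA.
Offset 13: leading byte 0xF0 = 11110000 → 4-byte char #6 = F0 90 90 95.
Offset 17: leading byte 0xF0 = 11110000 → 4-byte char #7 = F0 90 8C B4.
Leading byte 0xF0 = 11110000 matches 11110xxx → 4-byte sequence.
Byte 1: 0xF0 = 11110000, payload 000 (3 bits).
Byte 2: 0x90 = 10010000 (10xxxxxx ✓), payload 010000.
Byte 3: 0x8C = 10001100 (10xxxxxx ✓), payload 001100.
Byte 4: 0xB4 = 10110100 (10xxxxxx ✓), payload 110100.
Concatenate: 000010000001100110100 = 0x10334 (21 bits → U+10334).

U+10334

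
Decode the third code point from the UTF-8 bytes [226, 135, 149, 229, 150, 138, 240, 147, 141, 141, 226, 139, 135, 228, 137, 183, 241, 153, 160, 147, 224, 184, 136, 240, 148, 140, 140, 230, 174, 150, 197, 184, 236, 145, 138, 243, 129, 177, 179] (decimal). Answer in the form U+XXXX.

U+1334D

Offset 0: leading byte 0xE2 = 11100010 → 3-byte char #1 = E2 87 95.
Offset 3: leading byte 0xE5 = 11100101 → 3-byte char #2 = E5 96 8A.
Offset 6: leading byte 0xF0 = 11110000 → 4-byte char #3 = F0 93 8D 8D.
Leading byte 0xF0 = 11110000 matches 11110xxx → 4-byte sequence.
Byte 1: 0xF0 = 11110000, payload 000 (3 bits).
Byte 2: 0x93 = 10010011 (10xxxxxx ✓), payload 010011.
Byte 3: 0x8D = 10001101 (10xxxxxx ✓), payload 001101.
Byte 4: 0x8D = 10001101 (10xxxxxx ✓), payload 001101.
Concatenate: 000010011001101001101 = 0x1334D (21 bits → U+1334D).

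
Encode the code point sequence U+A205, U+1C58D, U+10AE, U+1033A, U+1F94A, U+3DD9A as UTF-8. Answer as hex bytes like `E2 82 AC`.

EA 88 85 F0 9C 96 8D E1 82 AE F0 90 8C BA F0 9F A5 8A F0 BD B6 9A

U+A205: 3-byte form → EA 88 85.
U+1C58D: 4-byte form → F0 9C 96 8D.
U+10AE: 3-byte form → E1 82 AE.
U+1033A: 4-byte form → F0 90 8C BA.
U+1F94A: 4-byte form → F0 9F A5 8A.
U+3DD9A: 4-byte form → F0 BD B6 9A.
Concatenated (22 bytes): EA 88 85 F0 9C 96 8D E1 82 AE F0 90 8C BA F0 9F A5 8A F0 BD B6 9A.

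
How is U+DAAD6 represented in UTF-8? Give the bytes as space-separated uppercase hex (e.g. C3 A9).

U+DAAD6 = 0xDAAD6 = 895702 decimal. In range U+10000–U+10FFFF → 4-byte form: 11110xxx 10xxxxxx 10xxxxxx 10xxxxxx.
Binary (21 bits): 011011010101011010110.
Split 3+6+6+6: 011 | 011010 | 101011 | 010110.
Byte 1: 11110011 = 0xF3.
Byte 2: 10011010 = 0x9A.
Byte 3: 10101011 = 0xAB.
Byte 4: 10010110 = 0x96.

F3 9A AB 96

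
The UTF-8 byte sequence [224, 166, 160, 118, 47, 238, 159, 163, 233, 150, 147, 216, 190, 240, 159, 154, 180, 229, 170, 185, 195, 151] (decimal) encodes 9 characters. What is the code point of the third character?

U+002F

Offset 0: leading byte 0xE0 = 11100000 → 3-byte char #1 = E0 A6 A0.
Offset 3: leading byte 0x76 = 01110110 → 1-byte char #2 = 76.
Offset 4: leading byte 0x2F = 00101111 → 1-byte char #3 = 2F.
Leading byte 0x2F = 00101111 matches 0xxxxxxx → 1-byte sequence.
Byte 1: 0x2F = 00101111, payload 0101111 (7 bits).
Concatenate: 0101111 = 0x2F (7 bits → U+002F).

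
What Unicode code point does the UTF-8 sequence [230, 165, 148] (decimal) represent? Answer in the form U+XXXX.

U+6954

Leading byte 0xE6 = 11100110 matches 1110xxxx → 3-byte sequence.
Byte 1: 0xE6 = 11100110, payload 0110 (4 bits).
Byte 2: 0xA5 = 10100101 (10xxxxxx ✓), payload 100101.
Byte 3: 0x94 = 10010100 (10xxxxxx ✓), payload 010100.
Concatenate: 0110100101010100 = 0x6954 (16 bits → U+6954).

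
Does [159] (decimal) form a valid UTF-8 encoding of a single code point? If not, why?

invalid (continuation byte with no leading byte)

Byte 0x9F = 10011111 has the form 10xxxxxx — a continuation byte — but there is no preceding leading byte.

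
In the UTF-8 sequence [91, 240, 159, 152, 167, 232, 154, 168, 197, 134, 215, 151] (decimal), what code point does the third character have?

Offset 0: leading byte 0x5B = 01011011 → 1-byte char #1 = 5B.
Offset 1: leading byte 0xF0 = 11110000 → 4-byte char #2 = F0 9F 98 A7.
Offset 5: leading byte 0xE8 = 11101000 → 3-byte char #3 = E8 9A A8.
Leading byte 0xE8 = 11101000 matches 1110xxxx → 3-byte sequence.
Byte 1: 0xE8 = 11101000, payload 1000 (4 bits).
Byte 2: 0x9A = 10011010 (10xxxxxx ✓), payload 011010.
Byte 3: 0xA8 = 10101000 (10xxxxxx ✓), payload 101000.
Concatenate: 1000011010101000 = 0x86A8 (16 bits → U+86A8).

U+86A8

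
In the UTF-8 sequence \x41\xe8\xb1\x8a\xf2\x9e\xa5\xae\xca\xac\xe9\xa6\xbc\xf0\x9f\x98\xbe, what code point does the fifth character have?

U+99BC

Offset 0: leading byte 0x41 = 01000001 → 1-byte char #1 = 41.
Offset 1: leading byte 0xE8 = 11101000 → 3-byte char #2 = E8 B1 8A.
Offset 4: leading byte 0xF2 = 11110010 → 4-byte char #3 = F2 9E A5 AE.
Offset 8: leading byte 0xCA = 11001010 → 2-byte char #4 = CA AC.
Offset 10: leading byte 0xE9 = 11101001 → 3-byte char #5 = E9 A6 BC.
Leading byte 0xE9 = 11101001 matches 1110xxxx → 3-byte sequence.
Byte 1: 0xE9 = 11101001, payload 1001 (4 bits).
Byte 2: 0xA6 = 10100110 (10xxxxxx ✓), payload 100110.
Byte 3: 0xBC = 10111100 (10xxxxxx ✓), payload 111100.
Concatenate: 1001100110111100 = 0x99BC (16 bits → U+99BC).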